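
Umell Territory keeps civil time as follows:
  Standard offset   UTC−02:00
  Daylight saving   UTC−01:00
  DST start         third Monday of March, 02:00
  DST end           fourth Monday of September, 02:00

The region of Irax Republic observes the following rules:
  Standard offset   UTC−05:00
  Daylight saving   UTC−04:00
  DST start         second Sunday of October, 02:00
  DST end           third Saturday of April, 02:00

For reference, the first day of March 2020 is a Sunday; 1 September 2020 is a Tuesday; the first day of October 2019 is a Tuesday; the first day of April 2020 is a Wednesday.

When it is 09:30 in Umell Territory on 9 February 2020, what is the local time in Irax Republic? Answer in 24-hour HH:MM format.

1 March 2020 is a Sunday, so the first Monday is March 2 and the third is March 16.
1 September 2020 is a Tuesday, so the first Monday is September 7 and the fourth is September 28.
9 February 2020 is outside the daylight-saving period (16 March – 28 September), so Umell Territory is on standard time, UTC−02:00.
09:30 Umell Territory + 2h = 11:30 UTC.
1 October 2019 is a Tuesday, so the first Sunday is October 6 and the second is October 13.
1 April 2020 is a Wednesday, so the first Saturday is April 4 and the third is April 18.
At the standard offset (UTC−05:00), 11:30 UTC − 5h = 06:30 Irax Republic standard time.
The standard-time date in Irax Republic, 9 February 2020, falls between 13 October 2019 and 18 April 2020, so daylight saving is in effect and Irax Republic is at UTC−04:00.
11:30 UTC − 4h = 07:30 Irax Republic.

07:30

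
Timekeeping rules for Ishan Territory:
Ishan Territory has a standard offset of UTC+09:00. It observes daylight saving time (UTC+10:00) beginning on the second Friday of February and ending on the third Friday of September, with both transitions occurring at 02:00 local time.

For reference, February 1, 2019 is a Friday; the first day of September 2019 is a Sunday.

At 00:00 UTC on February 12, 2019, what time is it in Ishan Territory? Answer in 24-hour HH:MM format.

10:00

1 February 2019 is a Friday, so the first Friday is February 1 and the second is February 8.
1 September 2019 is a Sunday, so the first Friday is September 6 and the third is September 20.
At the standard offset (UTC+09:00), 00:00 UTC + 9h = 09:00 Ishan Territory standard time.
The standard-time date in Ishan Territory, February 12, 2019, lies within the daylight-saving period (8 February – 20 September), so Ishan Territory is on daylight time, UTC+10:00.
00:00 UTC + 10h = 10:00 local.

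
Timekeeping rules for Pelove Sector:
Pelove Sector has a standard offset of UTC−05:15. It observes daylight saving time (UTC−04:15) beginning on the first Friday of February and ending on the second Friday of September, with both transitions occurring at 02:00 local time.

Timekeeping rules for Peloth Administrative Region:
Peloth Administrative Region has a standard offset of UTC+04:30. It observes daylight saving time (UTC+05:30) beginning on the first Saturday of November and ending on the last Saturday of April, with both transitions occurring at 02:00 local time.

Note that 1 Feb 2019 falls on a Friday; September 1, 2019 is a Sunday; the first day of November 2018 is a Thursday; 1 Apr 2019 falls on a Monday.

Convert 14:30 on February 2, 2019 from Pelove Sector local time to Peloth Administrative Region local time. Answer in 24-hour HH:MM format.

1 February 2019 is a Friday, so the first Friday is February 1.
1 September 2019 is a Sunday, so the first Friday is September 6 and the second is September 13.
February 2, 2019 lies within the daylight-saving period (1 February – 13 September), so Pelove Sector is on daylight time, UTC−04:15.
14:30 Pelove Sector + 4h15m = 18:45 UTC.
1 November 2018 is a Thursday, so the first Saturday is November 3.
1 April 2019 is a Monday, so Saturdays fall on 6, 13, 20, 27; the last is April 27.
At the standard offset (UTC+04:30), 18:45 UTC + 4h30m = 23:15 Peloth Administrative Region standard time.
The standard-time date in Peloth Administrative Region, February 2, 2019, falls between 3 November 2018 and 27 April 2019, so daylight saving is in effect and Peloth Administrative Region is at UTC+05:30.
18:45 UTC + 5h30m = 00:15 Peloth Administrative Region (rolling into the next day, 3 February 2019).

00:15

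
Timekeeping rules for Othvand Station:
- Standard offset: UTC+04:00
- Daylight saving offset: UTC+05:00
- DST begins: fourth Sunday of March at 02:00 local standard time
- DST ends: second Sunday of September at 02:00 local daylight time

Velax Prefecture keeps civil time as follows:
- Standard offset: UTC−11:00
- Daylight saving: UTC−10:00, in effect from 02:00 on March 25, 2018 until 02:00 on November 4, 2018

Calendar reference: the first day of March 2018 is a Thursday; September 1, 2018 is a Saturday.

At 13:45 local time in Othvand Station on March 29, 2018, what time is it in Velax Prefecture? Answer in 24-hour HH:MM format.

22:45

1 March 2018 is a Thursday, so the first Sunday is March 4 and the fourth is March 25.
1 September 2018 is a Saturday, so the first Sunday is September 2 and the second is September 9.
March 29, 2018 lies within the daylight-saving period (25 March – 9 September), so Othvand Station is on daylight time, UTC+05:00.
13:45 Othvand Station − 5h = 08:45 UTC.
At the standard offset (UTC−11:00), 08:45 UTC − 11h = 21:45 Velax Prefecture standard time (rolling into the previous day, 28 March 2018).
The standard-time date in Velax Prefecture, March 28, 2018, falls between 25 March and 4 November, so daylight saving is in effect and Velax Prefecture is at UTC−10:00.
08:45 UTC − 10h = 22:45 Velax Prefecture (rolling into the previous day, 28 March 2018).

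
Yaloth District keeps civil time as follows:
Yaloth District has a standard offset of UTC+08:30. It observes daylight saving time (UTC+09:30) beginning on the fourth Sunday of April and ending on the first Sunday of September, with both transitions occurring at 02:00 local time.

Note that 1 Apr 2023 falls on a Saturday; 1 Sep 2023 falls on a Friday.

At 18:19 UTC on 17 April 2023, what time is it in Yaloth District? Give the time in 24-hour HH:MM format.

02:49

1 April 2023 is a Saturday, so the first Sunday is April 2 and the fourth is April 23.
1 September 2023 is a Friday, so the first Sunday is September 3.
At the standard offset (UTC+08:30), 18:19 UTC + 8h30m = 02:49 Yaloth District standard time (rolling into the next day, 18 April 2023).
Daylight saving runs 23 April – 3 September; the standard-time date in Yaloth District, 18 April 2023, is outside that window, so Yaloth District is on standard time at UTC+08:30.
18:19 UTC + 8h30m = 02:49 local (rolling into the next day, 18 April 2023).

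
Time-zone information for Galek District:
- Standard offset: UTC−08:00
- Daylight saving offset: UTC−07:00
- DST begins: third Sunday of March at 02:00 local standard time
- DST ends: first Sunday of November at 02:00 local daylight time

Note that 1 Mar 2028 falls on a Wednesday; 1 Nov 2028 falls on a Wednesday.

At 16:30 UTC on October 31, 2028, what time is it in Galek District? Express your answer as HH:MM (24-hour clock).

09:30

1 March 2028 is a Wednesday, so the first Sunday is March 5 and the third is March 19.
1 November 2028 is a Wednesday, so the first Sunday is November 5.
At the standard offset (UTC−08:00), 16:30 UTC − 8h = 08:30 Galek District standard time.
Daylight saving runs 19 March – 5 November; the standard-time date in Galek District, October 31, 2028, is inside that window, so Galek District is at UTC−07:00.
16:30 UTC − 7h = 09:30 local.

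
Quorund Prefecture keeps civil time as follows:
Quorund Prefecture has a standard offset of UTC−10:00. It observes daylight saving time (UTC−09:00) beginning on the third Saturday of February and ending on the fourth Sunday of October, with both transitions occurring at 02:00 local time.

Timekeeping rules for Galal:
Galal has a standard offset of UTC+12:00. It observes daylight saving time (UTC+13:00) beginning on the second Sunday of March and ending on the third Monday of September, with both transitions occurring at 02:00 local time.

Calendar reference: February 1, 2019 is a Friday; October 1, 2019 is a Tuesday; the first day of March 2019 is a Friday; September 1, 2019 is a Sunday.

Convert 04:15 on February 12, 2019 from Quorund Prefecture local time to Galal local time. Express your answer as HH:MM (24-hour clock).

02:15

1 February 2019 is a Friday, so the first Saturday is February 2 and the third is February 16.
1 October 2019 is a Tuesday, so the first Sunday is October 6 and the fourth is October 27.
February 12, 2019 is outside the daylight-saving period (16 February – 27 October), so Quorund Prefecture is on standard time, UTC−10:00.
04:15 Quorund Prefecture + 10h = 14:15 UTC.
1 March 2019 is a Friday, so the first Sunday is March 3 and the second is March 10.
1 September 2019 is a Sunday, so the first Monday is September 2 and the third is September 16.
At the standard offset (UTC+12:00), 14:15 UTC + 12h = 02:15 Galal standard time (rolling into the next day, 13 February 2019).
Daylight saving runs 10 March – 16 September; the standard-time date in Galal, February 13, 2019, is outside that window, so Galal is on standard time at UTC+12:00.
14:15 UTC + 12h = 02:15 Galal (rolling into the next day, 13 February 2019).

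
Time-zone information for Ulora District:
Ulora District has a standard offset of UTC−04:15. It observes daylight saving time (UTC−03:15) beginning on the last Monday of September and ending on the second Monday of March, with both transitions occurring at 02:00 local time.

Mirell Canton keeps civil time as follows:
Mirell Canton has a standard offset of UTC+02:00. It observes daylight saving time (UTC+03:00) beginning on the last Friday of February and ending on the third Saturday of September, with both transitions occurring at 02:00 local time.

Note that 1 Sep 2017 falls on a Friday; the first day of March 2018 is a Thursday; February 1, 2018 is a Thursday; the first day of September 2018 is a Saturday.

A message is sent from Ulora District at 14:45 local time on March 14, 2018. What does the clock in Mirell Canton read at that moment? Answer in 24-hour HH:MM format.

1 September 2017 is a Friday, so Mondays fall on 4, 11, 18, 25; the last is September 25.
1 March 2018 is a Thursday, so the first Monday is March 5 and the second is March 12.
March 14, 2018 is outside the daylight-saving period (25 September 2017 – 12 March 2018), so Ulora District is on standard time, UTC−04:15.
14:45 Ulora District + 4h15m = 19:00 UTC.
1 February 2018 is a Thursday, so Fridays fall on 2, 9, 16, 23; the last is February 23.
1 September 2018 is a Saturday, so the first Saturday is September 1 and the third is September 15.
At the standard offset (UTC+02:00), 19:00 UTC + 2h = 21:00 Mirell Canton standard time.
The standard-time date in Mirell Canton, March 14, 2018, falls between 23 February and 15 September, so daylight saving is in effect and Mirell Canton is at UTC+03:00.
19:00 UTC + 3h = 22:00 Mirell Canton.

22:00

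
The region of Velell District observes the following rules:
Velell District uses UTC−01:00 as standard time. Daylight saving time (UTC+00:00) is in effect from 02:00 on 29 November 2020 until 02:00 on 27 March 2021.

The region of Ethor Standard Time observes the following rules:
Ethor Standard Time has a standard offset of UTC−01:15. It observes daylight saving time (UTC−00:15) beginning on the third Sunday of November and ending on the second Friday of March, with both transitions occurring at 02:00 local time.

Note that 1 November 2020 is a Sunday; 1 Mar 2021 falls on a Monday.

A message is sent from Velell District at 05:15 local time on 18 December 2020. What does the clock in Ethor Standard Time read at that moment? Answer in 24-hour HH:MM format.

Daylight saving runs 29 November 2020 – 27 March 2021; 18 December 2020 is inside that window, so Velell District is at UTC+00:00.
05:15 Velell District − 0h = 05:15 UTC.
1 November 2020 is a Sunday, so the first Sunday is November 1 and the third is November 15.
1 March 2021 is a Monday, so the first Friday is March 5 and the second is March 12.
At the standard offset (UTC−01:15), 05:15 UTC − 1h15m = 04:00 Ethor Standard Time standard time.
The standard-time date in Ethor Standard Time, 18 December 2020, falls between 15 November 2020 and 12 March 2021, so daylight saving is in effect and Ethor Standard Time is at UTC−00:15.
05:15 UTC − 0h15m = 05:00 Ethor Standard Time.

05:00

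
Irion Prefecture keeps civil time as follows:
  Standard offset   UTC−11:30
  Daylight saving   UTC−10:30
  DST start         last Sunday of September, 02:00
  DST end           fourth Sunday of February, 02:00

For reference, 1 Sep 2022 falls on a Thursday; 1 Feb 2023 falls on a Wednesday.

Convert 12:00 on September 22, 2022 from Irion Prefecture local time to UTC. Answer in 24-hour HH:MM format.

1 September 2022 is a Thursday, so Sundays fall on 4, 11, 18, 25; the last is September 25.
1 February 2023 is a Wednesday, so the first Sunday is February 5 and the fourth is February 26.
September 22, 2022 is outside the daylight-saving period (25 September 2022 – 26 February 2023), so Irion Prefecture is on standard time, UTC−11:30.
12:00 local + 11h30m = 23:30 UTC.

23:30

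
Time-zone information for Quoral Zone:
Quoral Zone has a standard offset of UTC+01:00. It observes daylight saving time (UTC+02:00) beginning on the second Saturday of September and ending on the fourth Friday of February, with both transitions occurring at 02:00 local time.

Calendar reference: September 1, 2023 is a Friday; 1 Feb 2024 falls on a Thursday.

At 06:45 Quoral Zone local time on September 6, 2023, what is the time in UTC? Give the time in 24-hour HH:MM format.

1 September 2023 is a Friday, so the first Saturday is September 2 and the second is September 9.
1 February 2024 is a Thursday, so the first Friday is February 2 and the fourth is February 23.
Daylight saving runs 9 September 2023 – 23 February 2024; September 6, 2023 is outside that window, so Quoral Zone is on standard time at UTC+01:00.
06:45 local − 1h = 05:45 UTC.

05:45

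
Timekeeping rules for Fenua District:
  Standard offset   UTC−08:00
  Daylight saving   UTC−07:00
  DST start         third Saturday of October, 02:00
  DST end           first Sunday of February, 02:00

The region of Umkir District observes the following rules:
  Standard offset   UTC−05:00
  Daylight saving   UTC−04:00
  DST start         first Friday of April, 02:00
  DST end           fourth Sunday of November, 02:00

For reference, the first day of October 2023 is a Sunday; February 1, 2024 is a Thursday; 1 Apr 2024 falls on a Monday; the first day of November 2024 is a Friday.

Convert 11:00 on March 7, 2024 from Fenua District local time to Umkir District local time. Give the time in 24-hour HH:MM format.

14:00

1 October 2023 is a Sunday, so the first Saturday is October 7 and the third is October 21.
1 February 2024 is a Thursday, so the first Sunday is February 4.
Daylight saving runs 21 October 2023 – 4 February 2024; March 7, 2024 is outside that window, so Fenua District is on standard time at UTC−08:00.
11:00 Fenua District + 8h = 19:00 UTC.
1 April 2024 is a Monday, so the first Friday is April 5.
1 November 2024 is a Friday, so the first Sunday is November 3 and the fourth is November 24.
At the standard offset (UTC−05:00), 19:00 UTC − 5h = 14:00 Umkir District standard time.
The standard-time date in Umkir District, March 7, 2024, does not fall between 5 April and 24 November, so daylight saving is not in effect and Umkir District is at UTC−05:00.
19:00 UTC − 5h = 14:00 Umkir District.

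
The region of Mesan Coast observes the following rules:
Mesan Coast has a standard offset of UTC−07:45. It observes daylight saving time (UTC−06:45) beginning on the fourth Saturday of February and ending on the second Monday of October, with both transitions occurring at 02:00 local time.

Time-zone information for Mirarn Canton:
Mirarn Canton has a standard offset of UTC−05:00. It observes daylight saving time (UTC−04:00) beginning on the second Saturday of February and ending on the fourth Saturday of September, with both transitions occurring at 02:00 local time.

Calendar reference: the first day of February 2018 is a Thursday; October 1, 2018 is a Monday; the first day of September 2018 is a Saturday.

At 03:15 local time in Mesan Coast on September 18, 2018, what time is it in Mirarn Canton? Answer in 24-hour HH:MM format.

06:00

1 February 2018 is a Thursday, so the first Saturday is February 3 and the fourth is February 24.
1 October 2018 is a Monday, so the first Monday is October 1 and the second is October 8.
Daylight saving runs 24 February – 8 October; September 18, 2018 is inside that window, so Mesan Coast is at UTC−06:45.
03:15 Mesan Coast + 6h45m = 10:00 UTC.
1 February 2018 is a Thursday, so the first Saturday is February 3 and the second is February 10.
1 September 2018 is a Saturday, so the first Saturday is September 1 and the fourth is September 22.
At the standard offset (UTC−05:00), 10:00 UTC − 5h = 05:00 Mirarn Canton standard time.
The standard-time date in Mirarn Canton, September 18, 2018, lies within the daylight-saving period (10 February – 22 September), so Mirarn Canton is on daylight time, UTC−04:00.
10:00 UTC − 4h = 06:00 Mirarn Canton.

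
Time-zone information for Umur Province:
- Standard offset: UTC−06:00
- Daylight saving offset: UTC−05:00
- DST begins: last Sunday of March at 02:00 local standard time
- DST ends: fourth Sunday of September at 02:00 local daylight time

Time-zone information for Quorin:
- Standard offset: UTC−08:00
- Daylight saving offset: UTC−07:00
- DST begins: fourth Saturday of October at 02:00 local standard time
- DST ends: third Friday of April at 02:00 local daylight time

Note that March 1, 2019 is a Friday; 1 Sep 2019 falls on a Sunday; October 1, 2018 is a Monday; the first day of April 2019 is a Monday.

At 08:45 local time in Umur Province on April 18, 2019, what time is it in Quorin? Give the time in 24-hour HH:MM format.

1 March 2019 is a Friday, so Sundays fall on 3, 10, 17, 24, 31; the last is March 31.
1 September 2019 is a Sunday, so the first Sunday is September 1 and the fourth is September 22.
April 18, 2019 lies within the daylight-saving period (31 March – 22 September), so Umur Province is on daylight time, UTC−05:00.
08:45 Umur Province + 5h = 13:45 UTC.
1 October 2018 is a Monday, so the first Saturday is October 6 and the fourth is October 27.
1 April 2019 is a Monday, so the first Friday is April 5 and the third is April 19.
At the standard offset (UTC−08:00), 13:45 UTC − 8h = 05:45 Quorin standard time.
The standard-time date in Quorin, April 18, 2019, falls between 27 October 2018 and 19 April 2019, so daylight saving is in effect and Quorin is at UTC−07:00.
13:45 UTC − 7h = 06:45 Quorin.

06:45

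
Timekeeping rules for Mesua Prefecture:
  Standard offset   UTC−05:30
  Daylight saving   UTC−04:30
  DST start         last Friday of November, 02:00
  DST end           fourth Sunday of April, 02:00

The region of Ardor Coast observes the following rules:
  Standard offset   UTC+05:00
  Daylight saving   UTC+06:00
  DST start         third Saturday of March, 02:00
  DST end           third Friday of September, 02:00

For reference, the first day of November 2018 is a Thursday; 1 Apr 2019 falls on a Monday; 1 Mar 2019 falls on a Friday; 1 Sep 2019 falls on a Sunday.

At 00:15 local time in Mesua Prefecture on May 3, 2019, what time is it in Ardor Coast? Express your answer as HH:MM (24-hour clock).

1 November 2018 is a Thursday, so Fridays fall on 2, 9, 16, 23, 30; the last is November 30.
1 April 2019 is a Monday, so the first Sunday is April 7 and the fourth is April 28.
May 3, 2019 does not fall between 30 November 2018 and 28 April 2019, so daylight saving is not in effect and Mesua Prefecture is at UTC−05:30.
00:15 Mesua Prefecture + 5h30m = 05:45 UTC.
1 March 2019 is a Friday, so the first Saturday is March 2 and the third is March 16.
1 September 2019 is a Sunday, so the first Friday is September 6 and the third is September 20.
At the standard offset (UTC+05:00), 05:45 UTC + 5h = 10:45 Ardor Coast standard time.
The standard-time date in Ardor Coast, May 3, 2019, falls between 16 March and 20 September, so daylight saving is in effect and Ardor Coast is at UTC+06:00.
05:45 UTC + 6h = 11:45 Ardor Coast.

11:45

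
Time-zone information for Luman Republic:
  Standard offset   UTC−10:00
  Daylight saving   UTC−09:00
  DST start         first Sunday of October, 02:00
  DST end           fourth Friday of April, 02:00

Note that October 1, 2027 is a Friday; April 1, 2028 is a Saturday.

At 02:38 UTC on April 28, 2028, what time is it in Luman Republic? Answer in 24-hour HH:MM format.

1 October 2027 is a Friday, so the first Sunday is October 3.
1 April 2028 is a Saturday, so the first Friday is April 7 and the fourth is April 28.
At the standard offset (UTC−10:00), 02:38 UTC − 10h = 16:38 Luman Republic standard time (rolling into the previous day, 27 April 2028).
The standard-time date in Luman Republic, April 27, 2028, lies within the daylight-saving period (3 October 2027 – 28 April 2028), so Luman Republic is on daylight time, UTC−09:00.
02:38 UTC − 9h = 17:38 local (rolling into the previous day, 27 April 2028).

17:38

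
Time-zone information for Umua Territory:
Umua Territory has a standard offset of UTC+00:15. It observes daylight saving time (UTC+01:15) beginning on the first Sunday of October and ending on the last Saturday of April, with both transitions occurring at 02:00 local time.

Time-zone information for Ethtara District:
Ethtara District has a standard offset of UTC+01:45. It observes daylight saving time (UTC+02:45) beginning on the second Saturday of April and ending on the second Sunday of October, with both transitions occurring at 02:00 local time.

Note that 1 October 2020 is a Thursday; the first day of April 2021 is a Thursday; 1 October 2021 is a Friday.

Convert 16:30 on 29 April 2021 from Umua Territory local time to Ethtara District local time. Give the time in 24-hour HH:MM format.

1 October 2020 is a Thursday, so the first Sunday is October 4.
1 April 2021 is a Thursday, so Saturdays fall on 3, 10, 17, 24; the last is April 24.
29 April 2021 does not fall between 4 October 2020 and 24 April 2021, so daylight saving is not in effect and Umua Territory is at UTC+00:15.
16:30 Umua Territory − 0h15m = 16:15 UTC.
1 April 2021 is a Thursday, so the first Saturday is April 3 and the second is April 10.
1 October 2021 is a Friday, so the first Sunday is October 3 and the second is October 10.
At the standard offset (UTC+01:45), 16:15 UTC + 1h45m = 18:00 Ethtara District standard time.
Daylight saving runs 10 April – 10 October; the standard-time date in Ethtara District, 29 April 2021, is inside that window, so Ethtara District is at UTC+02:45.
16:15 UTC + 2h45m = 19:00 Ethtara District.

19:00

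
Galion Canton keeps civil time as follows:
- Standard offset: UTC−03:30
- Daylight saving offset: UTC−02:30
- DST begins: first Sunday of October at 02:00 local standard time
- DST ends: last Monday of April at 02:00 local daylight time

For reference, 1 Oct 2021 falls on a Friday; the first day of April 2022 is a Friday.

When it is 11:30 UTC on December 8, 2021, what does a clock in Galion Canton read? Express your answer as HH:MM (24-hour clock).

1 October 2021 is a Friday, so the first Sunday is October 3.
1 April 2022 is a Friday, so Mondays fall on 4, 11, 18, 25; the last is April 25.
At the standard offset (UTC−03:30), 11:30 UTC − 3h30m = 08:00 Galion Canton standard time.
The standard-time date in Galion Canton, December 8, 2021, lies within the daylight-saving period (3 October 2021 – 25 April 2022), so Galion Canton is on daylight time, UTC−02:30.
11:30 UTC − 2h30m = 09:00 local.

09:00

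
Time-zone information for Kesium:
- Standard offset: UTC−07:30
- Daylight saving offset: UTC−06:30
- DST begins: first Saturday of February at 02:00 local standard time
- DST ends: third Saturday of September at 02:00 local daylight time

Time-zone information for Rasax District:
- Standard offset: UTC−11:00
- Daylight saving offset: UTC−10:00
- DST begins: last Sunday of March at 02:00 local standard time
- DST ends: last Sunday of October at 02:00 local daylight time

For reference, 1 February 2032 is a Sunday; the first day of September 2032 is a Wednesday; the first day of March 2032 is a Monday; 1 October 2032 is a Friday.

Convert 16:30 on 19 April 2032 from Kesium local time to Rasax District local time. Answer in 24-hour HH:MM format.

1 February 2032 is a Sunday, so the first Saturday is February 7.
1 September 2032 is a Wednesday, so the first Saturday is September 4 and the third is September 18.
19 April 2032 lies within the daylight-saving period (7 February – 18 September), so Kesium is on daylight time, UTC−06:30.
16:30 Kesium + 6h30m = 23:00 UTC.
1 March 2032 is a Monday, so Sundays fall on 7, 14, 21, 28; the last is March 28.
1 October 2032 is a Friday, so Sundays fall on 3, 10, 17, 24, 31; the last is October 31.
At the standard offset (UTC−11:00), 23:00 UTC − 11h = 12:00 Rasax District standard time.
The standard-time date in Rasax District, 19 April 2032, falls between 28 March and 31 October, so daylight saving is in effect and Rasax District is at UTC−10:00.
23:00 UTC − 10h = 13:00 Rasax District.

13:00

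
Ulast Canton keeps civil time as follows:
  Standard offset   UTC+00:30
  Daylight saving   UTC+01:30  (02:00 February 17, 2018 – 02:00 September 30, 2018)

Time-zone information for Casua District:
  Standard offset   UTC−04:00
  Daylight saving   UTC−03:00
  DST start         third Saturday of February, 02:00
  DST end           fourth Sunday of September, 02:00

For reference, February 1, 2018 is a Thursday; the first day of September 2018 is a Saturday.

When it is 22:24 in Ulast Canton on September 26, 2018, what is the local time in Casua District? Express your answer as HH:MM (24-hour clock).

September 26, 2018 lies within the daylight-saving period (17 February – 30 September), so Ulast Canton is on daylight time, UTC+01:30.
22:24 Ulast Canton − 1h30m = 20:54 UTC.
1 February 2018 is a Thursday, so the first Saturday is February 3 and the third is February 17.
1 September 2018 is a Saturday, so the first Sunday is September 2 and the fourth is September 23.
At the standard offset (UTC−04:00), 20:54 UTC − 4h = 16:54 Casua District standard time.
The standard-time date in Casua District, September 26, 2018, does not fall between 17 February and 23 September, so daylight saving is not in effect and Casua District is at UTC−04:00.
20:54 UTC − 4h = 16:54 Casua District.

16:54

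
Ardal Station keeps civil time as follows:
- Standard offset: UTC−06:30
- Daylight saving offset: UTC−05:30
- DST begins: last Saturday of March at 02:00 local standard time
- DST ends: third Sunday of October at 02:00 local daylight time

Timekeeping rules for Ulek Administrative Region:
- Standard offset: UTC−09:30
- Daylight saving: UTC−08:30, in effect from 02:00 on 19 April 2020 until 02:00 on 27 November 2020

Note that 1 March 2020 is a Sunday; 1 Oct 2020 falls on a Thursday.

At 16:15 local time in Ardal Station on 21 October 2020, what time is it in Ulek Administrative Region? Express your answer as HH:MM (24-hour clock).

1 March 2020 is a Sunday, so Saturdays fall on 7, 14, 21, 28; the last is March 28.
1 October 2020 is a Thursday, so the first Sunday is October 4 and the third is October 18.
21 October 2020 does not fall between 28 March and 18 October, so daylight saving is not in effect and Ardal Station is at UTC−06:30.
16:15 Ardal Station + 6h30m = 22:45 UTC.
At the standard offset (UTC−09:30), 22:45 UTC − 9h30m = 13:15 Ulek Administrative Region standard time.
Daylight saving runs 19 April – 27 November; the standard-time date in Ulek Administrative Region, 21 October 2020, is inside that window, so Ulek Administrative Region is at UTC−08:30.
22:45 UTC − 8h30m = 14:15 Ulek Administrative Region.

14:15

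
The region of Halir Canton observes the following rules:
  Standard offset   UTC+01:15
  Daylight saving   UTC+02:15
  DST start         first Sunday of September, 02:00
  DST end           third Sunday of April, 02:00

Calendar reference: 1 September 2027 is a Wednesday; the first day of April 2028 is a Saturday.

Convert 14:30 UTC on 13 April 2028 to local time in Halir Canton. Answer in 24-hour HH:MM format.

16:45

1 September 2027 is a Wednesday, so the first Sunday is September 5.
1 April 2028 is a Saturday, so the first Sunday is April 2 and the third is April 16.
At the standard offset (UTC+01:15), 14:30 UTC + 1h15m = 15:45 Halir Canton standard time.
Daylight saving runs 5 September 2027 – 16 April 2028; the standard-time date in Halir Canton, 13 April 2028, is inside that window, so Halir Canton is at UTC+02:15.
14:30 UTC + 2h15m = 16:45 local.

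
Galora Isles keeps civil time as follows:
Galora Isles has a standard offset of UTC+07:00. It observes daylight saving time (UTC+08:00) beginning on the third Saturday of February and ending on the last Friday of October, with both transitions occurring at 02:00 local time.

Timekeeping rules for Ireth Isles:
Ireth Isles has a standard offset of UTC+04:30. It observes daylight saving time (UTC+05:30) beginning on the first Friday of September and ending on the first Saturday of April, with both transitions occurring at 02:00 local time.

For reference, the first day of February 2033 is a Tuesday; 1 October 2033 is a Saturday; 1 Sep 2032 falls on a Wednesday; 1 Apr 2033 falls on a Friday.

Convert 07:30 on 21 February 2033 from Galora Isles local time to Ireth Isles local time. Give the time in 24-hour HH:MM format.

1 February 2033 is a Tuesday, so the first Saturday is February 5 and the third is February 19.
1 October 2033 is a Saturday, so Fridays fall on 7, 14, 21, 28; the last is October 28.
Daylight saving runs 19 February – 28 October; 21 February 2033 is inside that window, so Galora Isles is at UTC+08:00.
07:30 Galora Isles − 8h = 23:30 UTC (rolling into the previous day, 20 February 2033).
1 September 2032 is a Wednesday, so the first Friday is September 3.
1 April 2033 is a Friday, so the first Saturday is April 2.
At the standard offset (UTC+04:30), 23:30 UTC + 4h30m = 04:00 Ireth Isles standard time (rolling into the next day, 21 February 2033).
The standard-time date in Ireth Isles, 21 February 2033, lies within the daylight-saving period (3 September 2032 – 2 April 2033), so Ireth Isles is on daylight time, UTC+05:30.
23:30 UTC + 5h30m = 05:00 Ireth Isles (rolling into the next day, 21 February 2033).

05:00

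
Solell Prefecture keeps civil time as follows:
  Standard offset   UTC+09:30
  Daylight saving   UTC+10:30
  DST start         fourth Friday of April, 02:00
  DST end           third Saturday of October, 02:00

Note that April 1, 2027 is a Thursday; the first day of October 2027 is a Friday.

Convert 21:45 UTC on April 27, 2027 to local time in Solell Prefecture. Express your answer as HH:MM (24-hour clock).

1 April 2027 is a Thursday, so the first Friday is April 2 and the fourth is April 23.
1 October 2027 is a Friday, so the first Saturday is October 2 and the third is October 16.
At the standard offset (UTC+09:30), 21:45 UTC + 9h30m = 07:15 Solell Prefecture standard time (rolling into the next day, 28 April 2027).
The standard-time date in Solell Prefecture, April 28, 2027, lies within the daylight-saving period (23 April – 16 October), so Solell Prefecture is on daylight time, UTC+10:30.
21:45 UTC + 10h30m = 08:15 local (rolling into the next day, 28 April 2027).

08:15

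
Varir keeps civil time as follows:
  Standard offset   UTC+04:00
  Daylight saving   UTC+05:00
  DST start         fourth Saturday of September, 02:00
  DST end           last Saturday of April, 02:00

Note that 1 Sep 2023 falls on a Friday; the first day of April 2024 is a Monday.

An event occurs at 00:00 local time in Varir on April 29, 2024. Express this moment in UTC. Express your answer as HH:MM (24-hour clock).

1 September 2023 is a Friday, so the first Saturday is September 2 and the fourth is September 23.
1 April 2024 is a Monday, so Saturdays fall on 6, 13, 20, 27; the last is April 27.
April 29, 2024 does not fall between 23 September 2023 and 27 April 2024, so daylight saving is not in effect and Varir is at UTC+04:00.
00:00 local − 4h = 20:00 UTC (rolling into the previous day, 28 April 2024).

20:00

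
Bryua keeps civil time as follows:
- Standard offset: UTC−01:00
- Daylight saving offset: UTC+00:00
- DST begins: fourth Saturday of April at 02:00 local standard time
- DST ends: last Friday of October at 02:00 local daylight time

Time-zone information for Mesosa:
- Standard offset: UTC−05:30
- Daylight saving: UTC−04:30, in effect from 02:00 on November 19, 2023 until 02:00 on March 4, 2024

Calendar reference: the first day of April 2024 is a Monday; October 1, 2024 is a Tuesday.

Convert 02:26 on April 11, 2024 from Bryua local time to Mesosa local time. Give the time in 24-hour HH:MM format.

21:56

1 April 2024 is a Monday, so the first Saturday is April 6 and the fourth is April 27.
1 October 2024 is a Tuesday, so Fridays fall on 4, 11, 18, 25; the last is October 25.
April 11, 2024 is outside the daylight-saving period (27 April – 25 October), so Bryua is on standard time, UTC−01:00.
02:26 Bryua + 1h = 03:26 UTC.
At the standard offset (UTC−05:30), 03:26 UTC − 5h30m = 21:56 Mesosa standard time (rolling into the previous day, 10 April 2024).
Daylight saving runs 19 November 2023 – 4 March 2024; the standard-time date in Mesosa, April 10, 2024, is outside that window, so Mesosa is on standard time at UTC−05:30.
03:26 UTC − 5h30m = 21:56 Mesosa (rolling into the previous day, 10 April 2024).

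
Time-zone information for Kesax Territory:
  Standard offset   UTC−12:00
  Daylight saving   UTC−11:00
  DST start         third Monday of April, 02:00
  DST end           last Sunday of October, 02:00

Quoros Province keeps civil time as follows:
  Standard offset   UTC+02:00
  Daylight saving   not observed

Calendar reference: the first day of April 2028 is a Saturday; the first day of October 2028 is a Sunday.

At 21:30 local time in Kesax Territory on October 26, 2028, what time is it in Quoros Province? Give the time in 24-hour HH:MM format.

1 April 2028 is a Saturday, so the first Monday is April 3 and the third is April 17.
1 October 2028 is a Sunday, so Sundays fall on 1, 8, 15, 22, 29; the last is October 29.
October 26, 2028 falls between 17 April and 29 October, so daylight saving is in effect and Kesax Territory is at UTC−11:00.
21:30 Kesax Territory + 11h = 08:30 UTC (rolling into the next day, 27 October 2028).
Quoros Province has no daylight saving, so its offset is UTC+02:00 year-round.
08:30 UTC + 2h = 10:30 Quoros Province.

10:30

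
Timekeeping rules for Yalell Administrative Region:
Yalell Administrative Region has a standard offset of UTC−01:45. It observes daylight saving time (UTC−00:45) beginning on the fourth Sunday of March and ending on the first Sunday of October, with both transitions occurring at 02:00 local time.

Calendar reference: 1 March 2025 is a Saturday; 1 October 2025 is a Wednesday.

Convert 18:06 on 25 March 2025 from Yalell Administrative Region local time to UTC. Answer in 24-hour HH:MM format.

18:51

1 March 2025 is a Saturday, so the first Sunday is March 2 and the fourth is March 23.
1 October 2025 is a Wednesday, so the first Sunday is October 5.
Daylight saving runs 23 March – 5 October; 25 March 2025 is inside that window, so Yalell Administrative Region is at UTC−00:45.
18:06 local + 0h45m = 18:51 UTC.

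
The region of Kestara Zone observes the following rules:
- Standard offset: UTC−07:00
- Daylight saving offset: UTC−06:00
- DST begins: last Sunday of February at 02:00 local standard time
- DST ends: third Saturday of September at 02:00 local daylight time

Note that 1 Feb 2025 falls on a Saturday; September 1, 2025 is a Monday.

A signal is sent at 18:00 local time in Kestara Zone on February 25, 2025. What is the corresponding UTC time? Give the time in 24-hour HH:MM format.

00:00

1 February 2025 is a Saturday, so Sundays fall on 2, 9, 16, 23; the last is February 23.
1 September 2025 is a Monday, so the first Saturday is September 6 and the third is September 20.
Daylight saving runs 23 February – 20 September; February 25, 2025 is inside that window, so Kestara Zone is at UTC−06:00.
18:00 local + 6h = 00:00 UTC (rolling into the next day, 26 February 2025).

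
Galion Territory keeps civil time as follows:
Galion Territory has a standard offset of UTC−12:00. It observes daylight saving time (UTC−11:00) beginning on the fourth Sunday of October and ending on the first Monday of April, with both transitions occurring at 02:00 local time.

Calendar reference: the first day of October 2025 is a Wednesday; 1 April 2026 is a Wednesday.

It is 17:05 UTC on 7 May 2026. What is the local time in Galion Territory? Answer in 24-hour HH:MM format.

1 October 2025 is a Wednesday, so the first Sunday is October 5 and the fourth is October 26.
1 April 2026 is a Wednesday, so the first Monday is April 6.
At the standard offset (UTC−12:00), 17:05 UTC − 12h = 05:05 Galion Territory standard time.
Daylight saving runs 26 October 2025 – 6 April 2026; the standard-time date in Galion Territory, 7 May 2026, is outside that window, so Galion Territory is on standard time at UTC−12:00.
17:05 UTC − 12h = 05:05 local.

05:05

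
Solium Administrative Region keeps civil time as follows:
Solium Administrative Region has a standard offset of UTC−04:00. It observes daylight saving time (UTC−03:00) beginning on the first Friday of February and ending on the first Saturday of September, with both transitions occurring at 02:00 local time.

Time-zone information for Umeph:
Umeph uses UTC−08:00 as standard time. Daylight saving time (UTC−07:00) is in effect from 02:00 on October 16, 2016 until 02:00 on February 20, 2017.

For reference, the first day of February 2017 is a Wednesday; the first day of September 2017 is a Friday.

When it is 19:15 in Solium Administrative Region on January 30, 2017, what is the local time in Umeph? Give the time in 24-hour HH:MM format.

16:15

1 February 2017 is a Wednesday, so the first Friday is February 3.
1 September 2017 is a Friday, so the first Saturday is September 2.
Daylight saving runs 3 February – 2 September; January 30, 2017 is outside that window, so Solium Administrative Region is on standard time at UTC−04:00.
19:15 Solium Administrative Region + 4h = 23:15 UTC.
At the standard offset (UTC−08:00), 23:15 UTC − 8h = 15:15 Umeph standard time.
The standard-time date in Umeph, January 30, 2017, lies within the daylight-saving period (16 October 2016 – 20 February 2017), so Umeph is on daylight time, UTC−07:00.
23:15 UTC − 7h = 16:15 Umeph.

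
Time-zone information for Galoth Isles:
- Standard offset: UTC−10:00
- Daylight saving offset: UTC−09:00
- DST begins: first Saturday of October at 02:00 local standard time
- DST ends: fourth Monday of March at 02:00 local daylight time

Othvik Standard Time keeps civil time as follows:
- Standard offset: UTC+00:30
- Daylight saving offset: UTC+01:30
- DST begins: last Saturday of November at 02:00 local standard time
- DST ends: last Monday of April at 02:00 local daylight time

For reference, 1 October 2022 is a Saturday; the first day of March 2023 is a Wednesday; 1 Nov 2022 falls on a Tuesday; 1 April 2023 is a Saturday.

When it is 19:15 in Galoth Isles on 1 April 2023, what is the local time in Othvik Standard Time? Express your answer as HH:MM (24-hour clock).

06:45

1 October 2022 is a Saturday, so the first Saturday is October 1.
1 March 2023 is a Wednesday, so the first Monday is March 6 and the fourth is March 27.
1 April 2023 does not fall between 1 October 2022 and 27 March 2023, so daylight saving is not in effect and Galoth Isles is at UTC−10:00.
19:15 Galoth Isles + 10h = 05:15 UTC (rolling into the next day, 2 April 2023).
1 November 2022 is a Tuesday, so Saturdays fall on 5, 12, 19, 26; the last is November 26.
1 April 2023 is a Saturday, so Mondays fall on 3, 10, 17, 24; the last is April 24.
At the standard offset (UTC+00:30), 05:15 UTC + 0h30m = 05:45 Othvik Standard Time standard time.
The standard-time date in Othvik Standard Time, 2 April 2023, falls between 26 November 2022 and 24 April 2023, so daylight saving is in effect and Othvik Standard Time is at UTC+01:30.
05:15 UTC + 1h30m = 06:45 Othvik Standard Time.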